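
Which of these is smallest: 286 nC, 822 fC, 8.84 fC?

8.84 fC

286 nC = 0.000000286 C
822 fC = 0.000000000000822 C
8.84 fC = 0.00000000000000884 C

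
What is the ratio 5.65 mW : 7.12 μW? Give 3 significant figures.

(5.65 × 10⁻³) / (7.12 × 10⁻⁶) = 0.7935 × 10³

794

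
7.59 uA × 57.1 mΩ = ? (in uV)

0.433389 uV

7.59 × 10^-6 × 57.1 × 10^-3 = 433.389 × 10^-9 V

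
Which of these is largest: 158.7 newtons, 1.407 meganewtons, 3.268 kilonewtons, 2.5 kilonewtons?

1.407 meganewtons

158.7 newtons = 158.7 newtons
1.407 meganewtons = 1407000 newtons
3.268 kilonewtons = 3268 newtons
2.5 kilonewtons = 2500 newtons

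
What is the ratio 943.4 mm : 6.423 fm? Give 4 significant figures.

(943.4e-3) / (6.423e-15) = 146.88e12

146900000000000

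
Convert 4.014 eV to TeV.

0.000000000004014 TeV

(no prefix) = 10⁰, tera = 10¹²; factor is 10⁻¹².
4.014 × 10⁻¹² = 0.000000000004014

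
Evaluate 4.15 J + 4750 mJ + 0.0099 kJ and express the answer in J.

In J:
  4.15 J → 4.15
  4750 mJ = 4750 × 10⁻³ J = 4.75
  0.0099 kJ = 0.0099 × 10³ J = 9.9
Sum: 4.15 + 4.75 + 9.9 = 18.8

18.8 J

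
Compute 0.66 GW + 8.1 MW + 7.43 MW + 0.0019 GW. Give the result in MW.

677.43 MW

In MW:
  0.66 GW = 0.66 × 10^3 MW = 660
  8.1 MW → 8.1
  7.43 MW → 7.43
  0.0019 GW = 0.0019 × 10^3 MW = 1.9
Sum: 660 + 8.1 + 7.43 + 1.9 = 677.43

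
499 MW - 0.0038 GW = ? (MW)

In MW:
  499 MW → 499
  0.0038 GW = 0.0038e3 MW = 3.8
Difference: 499 - 3.8 = 495.2

495.2 MW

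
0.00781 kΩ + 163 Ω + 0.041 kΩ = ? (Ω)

211.81 Ω

In Ω:
  0.00781 kΩ = 0.00781 × 10³ Ω = 7.81
  163 Ω → 163
  0.041 kΩ = 0.041 × 10³ Ω = 41
Sum: 7.81 + 163 + 41 = 211.81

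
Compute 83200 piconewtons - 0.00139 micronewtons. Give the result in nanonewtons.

In nanonewtons:
  83200 piconewtons = 83200 × 10⁻³ nanonewtons = 83.2
  0.00139 micronewtons = 0.00139 × 10³ nanonewtons = 1.39
Difference: 83.2 - 1.39 = 81.81

81.81 nanonewtons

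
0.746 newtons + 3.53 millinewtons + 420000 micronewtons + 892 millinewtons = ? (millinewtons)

2061.53 millinewtons

In millinewtons:
  0.746 newtons = 0.746 × 10^3 millinewtons = 746
  3.53 millinewtons → 3.53
  420000 micronewtons = 420000 × 10^-3 millinewtons = 420
  892 millinewtons → 892
Sum: 746 + 3.53 + 420 + 892 = 2061.53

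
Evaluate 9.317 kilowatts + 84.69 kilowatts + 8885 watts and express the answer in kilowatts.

In kilowatts:
  9.317 kilowatts → 9.317
  84.69 kilowatts → 84.69
  8885 watts = 8885e-3 kilowatts = 8.885
Sum: 9.317 + 84.69 + 8.885 = 102.892

102.892 kilowatts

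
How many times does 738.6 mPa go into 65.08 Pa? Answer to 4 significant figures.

88.11

(65.08) / (738.6 × 10^-3) = 0.088113 × 10^3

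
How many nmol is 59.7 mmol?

59700000 nmol

milli = 10⁻³, nano = 10⁻⁹; factor is 10⁶.
59.7 × 10⁶ = 59700000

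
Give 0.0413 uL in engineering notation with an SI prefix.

= 41.3e-9 L; 1e-9 is nano.

41.3 nL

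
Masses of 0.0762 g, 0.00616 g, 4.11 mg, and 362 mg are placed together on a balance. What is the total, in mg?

In mg:
  0.0762 g = 0.0762e3 mg = 76.2
  0.00616 g = 0.00616e3 mg = 6.16
  4.11 mg → 4.11
  362 mg → 362
Sum: 76.2 + 6.16 + 4.11 + 362 = 448.47

448.47 mg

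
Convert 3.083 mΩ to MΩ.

milli = 1e-3, mega = 1e6; factor is 1e-9.
3.083 × 1e-9 = 0.000000003083

0.000000003083 MΩ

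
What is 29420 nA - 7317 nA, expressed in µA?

In µA:
  29420 nA = 29420e-3 µA = 29.42
  7317 nA = 7317e-3 µA = 7.317
Difference: 29.42 - 7.317 = 22.103

22.103 µA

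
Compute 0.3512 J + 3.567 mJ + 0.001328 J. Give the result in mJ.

356.095 mJ

In mJ:
  0.3512 J = 0.3512 × 10^3 mJ = 351.2
  3.567 mJ → 3.567
  0.001328 J = 0.001328 × 10^3 mJ = 1.328
Sum: 351.2 + 3.567 + 1.328 = 356.095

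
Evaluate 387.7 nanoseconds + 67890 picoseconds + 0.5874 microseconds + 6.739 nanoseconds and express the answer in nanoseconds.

In nanoseconds:
  387.7 nanoseconds → 387.7
  67890 picoseconds = 67890e-3 nanoseconds = 67.89
  0.5874 microseconds = 0.5874e3 nanoseconds = 587.4
  6.739 nanoseconds → 6.739
Sum: 387.7 + 67.89 + 587.4 + 6.739 = 1049.729

1049.729 nanoseconds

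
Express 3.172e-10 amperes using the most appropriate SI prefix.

317.2 picoamperes

= 317.2e-12 amperes; 1e-12 is pico.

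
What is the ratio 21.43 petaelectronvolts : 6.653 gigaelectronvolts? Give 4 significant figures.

3221000

(21.43e15) / (6.653e9) = 3.2211e6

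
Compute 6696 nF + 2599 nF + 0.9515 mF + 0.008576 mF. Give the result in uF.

In uF:
  6696 nF = 6696e-3 uF = 6.696
  2599 nF = 2599e-3 uF = 2.599
  0.9515 mF = 0.9515e3 uF = 951.5
  0.008576 mF = 0.008576e3 uF = 8.576
Sum: 6.696 + 2.599 + 951.5 + 8.576 = 969.371

969.371 uF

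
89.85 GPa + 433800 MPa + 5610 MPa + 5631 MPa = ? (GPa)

534.891 GPa

In GPa:
  89.85 GPa → 89.85
  433800 MPa = 433800e-3 GPa = 433.8
  5610 MPa = 5610e-3 GPa = 5.61
  5631 MPa = 5631e-3 GPa = 5.631
Sum: 89.85 + 433.8 + 5.61 + 5.631 = 534.891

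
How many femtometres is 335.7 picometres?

pico = 1e-12, femto = 1e-15; factor is 1e3.
335.7 × 1e3 = 335700

335700 femtometres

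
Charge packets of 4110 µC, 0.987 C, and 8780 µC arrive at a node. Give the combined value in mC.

999.89 mC

In mC:
  4110 µC = 4110 × 10^-3 mC = 4.11
  0.987 C = 0.987 × 10^3 mC = 987
  8780 µC = 8780 × 10^-3 mC = 8.78
Sum: 4.11 + 987 + 8.78 = 999.89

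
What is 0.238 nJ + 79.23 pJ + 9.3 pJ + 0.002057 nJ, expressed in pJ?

In pJ:
  0.238 nJ = 0.238e3 pJ = 238
  79.23 pJ → 79.23
  9.3 pJ → 9.3
  0.002057 nJ = 0.002057e3 pJ = 2.057
Sum: 238 + 79.23 + 9.3 + 2.057 = 328.587

328.587 pJ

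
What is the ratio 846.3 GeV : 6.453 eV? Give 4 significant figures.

131100000000

(846.3e9) / (6.453) = 131.15e9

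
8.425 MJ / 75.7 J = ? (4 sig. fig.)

111300

(8.425 × 10⁶) / (75.7) = 0.11129 × 10⁶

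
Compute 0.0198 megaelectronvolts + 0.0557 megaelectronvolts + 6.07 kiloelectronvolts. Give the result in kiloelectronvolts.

In kiloelectronvolts:
  0.0198 megaelectronvolts = 0.0198 × 10³ kiloelectronvolts = 19.8
  0.0557 megaelectronvolts = 0.0557 × 10³ kiloelectronvolts = 55.7
  6.07 kiloelectronvolts → 6.07
Sum: 19.8 + 55.7 + 6.07 = 81.57

81.57 kiloelectronvolts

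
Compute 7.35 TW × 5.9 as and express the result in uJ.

43.365 uJ

7.35e12 × 5.9e-18 = 43.365e-6 J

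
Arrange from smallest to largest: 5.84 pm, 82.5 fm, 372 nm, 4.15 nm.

82.5 fm < 5.84 pm < 4.15 nm < 372 nm

5.84 pm = 0.00000000000584 m
82.5 fm = 0.0000000000000825 m
372 nm = 0.000000372 m
4.15 nm = 0.00000000415 m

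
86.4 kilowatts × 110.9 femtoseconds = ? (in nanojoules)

9.58176 nanojoules

86.4 × 10^3 × 110.9 × 10^-15 = 9581.76 × 10^-12 J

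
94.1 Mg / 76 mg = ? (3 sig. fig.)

(94.1 × 10⁶) / (76 × 10⁻³) = 1.238 × 10⁹

1240000000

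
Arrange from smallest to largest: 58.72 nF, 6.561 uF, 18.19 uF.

58.72 nF = 0.00000005872 F
6.561 uF = 0.000006561 F
18.19 uF = 0.00001819 F

58.72 nF < 6.561 uF < 18.19 uF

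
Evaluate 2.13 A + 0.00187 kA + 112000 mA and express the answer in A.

In A:
  2.13 A → 2.13
  0.00187 kA = 0.00187e3 A = 1.87
  112000 mA = 112000e-3 A = 112
Sum: 2.13 + 1.87 + 112 = 116

116 A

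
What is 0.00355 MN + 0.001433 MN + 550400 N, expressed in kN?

In kN:
  0.00355 MN = 0.00355 × 10^3 kN = 3.55
  0.001433 MN = 0.001433 × 10^3 kN = 1.433
  550400 N = 550400 × 10^-3 kN = 550.4
Sum: 3.55 + 1.433 + 550.4 = 555.383

555.383 kN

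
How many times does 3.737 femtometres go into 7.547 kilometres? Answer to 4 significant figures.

2020000000000000000

(7.547 × 10^3) / (3.737 × 10^-15) = 2.0195 × 10^18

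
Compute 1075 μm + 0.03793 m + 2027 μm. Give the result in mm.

In mm:
  1075 μm = 1075 × 10⁻³ mm = 1.075
  0.03793 m = 0.03793 × 10³ mm = 37.93
  2027 μm = 2027 × 10⁻³ mm = 2.027
Sum: 1.075 + 37.93 + 2.027 = 41.032

41.032 mm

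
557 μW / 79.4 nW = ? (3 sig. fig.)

(557e-6) / (79.4e-9) = 7.015e3

7020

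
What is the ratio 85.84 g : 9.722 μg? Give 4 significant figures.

(85.84) / (9.722 × 10^-6) = 8.8295 × 10^6

8829000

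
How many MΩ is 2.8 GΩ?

giga = 1e9, mega = 1e6; factor is 1e3.
2.8 × 1e3 = 2800

2800 MΩ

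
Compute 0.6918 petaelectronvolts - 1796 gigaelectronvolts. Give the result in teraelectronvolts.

In teraelectronvolts:
  0.6918 petaelectronvolts = 0.6918 × 10³ teraelectronvolts = 691.8
  1796 gigaelectronvolts = 1796 × 10⁻³ teraelectronvolts = 1.796
Difference: 691.8 - 1.796 = 690.004

690.004 teraelectronvolts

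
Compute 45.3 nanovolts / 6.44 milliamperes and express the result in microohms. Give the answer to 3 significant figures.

(45.3e-9) / (6.44e-3) = 7.0342e-6 Ω

7.03 microohms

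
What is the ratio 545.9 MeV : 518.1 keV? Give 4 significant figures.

(545.9e6) / (518.1e3) = 1.0537e3

1054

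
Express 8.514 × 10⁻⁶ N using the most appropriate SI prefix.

= 8.514 × 10⁻⁶ N; 10⁻⁶ is micro.

8.514 μN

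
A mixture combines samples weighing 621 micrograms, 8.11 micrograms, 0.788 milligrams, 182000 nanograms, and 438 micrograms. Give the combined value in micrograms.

2037.11 micrograms

In micrograms:
  621 micrograms → 621
  8.11 micrograms → 8.11
  0.788 milligrams = 0.788 × 10³ micrograms = 788
  182000 nanograms = 182000 × 10⁻³ micrograms = 182
  438 micrograms → 438
Sum: 621 + 8.11 + 788 + 182 + 438 = 2037.11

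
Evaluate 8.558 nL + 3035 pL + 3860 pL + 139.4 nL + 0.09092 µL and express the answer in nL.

245.773 nL

In nL:
  8.558 nL → 8.558
  3035 pL = 3035 × 10^-3 nL = 3.035
  3860 pL = 3860 × 10^-3 nL = 3.86
  139.4 nL → 139.4
  0.09092 µL = 0.09092 × 10^3 nL = 90.92
Sum: 8.558 + 3.035 + 3.86 + 139.4 + 90.92 = 245.773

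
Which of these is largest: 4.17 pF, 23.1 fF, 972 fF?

4.17 pF = 0.00000000000417 F
23.1 fF = 0.0000000000000231 F
972 fF = 0.000000000000972 F

4.17 pF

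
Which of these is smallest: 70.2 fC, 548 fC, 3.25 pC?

70.2 fC

70.2 fC = 0.0000000000000702 C
548 fC = 0.000000000000548 C
3.25 pC = 0.00000000000325 C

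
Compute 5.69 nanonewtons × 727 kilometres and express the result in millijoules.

5.69 × 10⁻⁹ × 727 × 10³ = 4136.63 × 10⁻⁶ J

4.13663 millijoules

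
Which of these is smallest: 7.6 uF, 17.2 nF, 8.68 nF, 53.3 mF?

7.6 uF = 0.0000076 F
17.2 nF = 0.0000000172 F
8.68 nF = 0.00000000868 F
53.3 mF = 0.0533 F

8.68 nF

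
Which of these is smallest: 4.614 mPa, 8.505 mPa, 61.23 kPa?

4.614 mPa

4.614 mPa = 0.004614 Pa
8.505 mPa = 0.008505 Pa
61.23 kPa = 61230 Pa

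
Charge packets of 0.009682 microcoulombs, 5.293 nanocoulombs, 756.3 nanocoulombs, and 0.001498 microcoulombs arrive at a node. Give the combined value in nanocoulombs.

772.773 nanocoulombs

In nanocoulombs:
  0.009682 microcoulombs = 0.009682e3 nanocoulombs = 9.682
  5.293 nanocoulombs → 5.293
  756.3 nanocoulombs → 756.3
  0.001498 microcoulombs = 0.001498e3 nanocoulombs = 1.498
Sum: 9.682 + 5.293 + 756.3 + 1.498 = 772.773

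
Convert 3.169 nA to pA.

nano = 1e-9, pico = 1e-12; factor is 1e3.
3.169 × 1e3 = 3169

3169 pA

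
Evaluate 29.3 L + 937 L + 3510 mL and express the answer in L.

969.81 L

In L:
  29.3 L → 29.3
  937 L → 937
  3510 mL = 3510 × 10^-3 L = 3.51
Sum: 29.3 + 937 + 3.51 = 969.81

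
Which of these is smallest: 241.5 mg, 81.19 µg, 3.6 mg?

241.5 mg = 0.2415 g
81.19 µg = 0.00008119 g
3.6 mg = 0.0036 g

81.19 µg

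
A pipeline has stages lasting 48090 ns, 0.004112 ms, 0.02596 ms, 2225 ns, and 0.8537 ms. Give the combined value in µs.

934.087 µs

In µs:
  48090 ns = 48090e-3 µs = 48.09
  0.004112 ms = 0.004112e3 µs = 4.112
  0.02596 ms = 0.02596e3 µs = 25.96
  2225 ns = 2225e-3 µs = 2.225
  0.8537 ms = 0.8537e3 µs = 853.7
Sum: 48.09 + 4.112 + 25.96 + 2.225 + 853.7 = 934.087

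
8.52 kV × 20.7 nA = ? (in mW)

0.176364 mW

8.52e3 × 20.7e-9 = 176.364e-6 W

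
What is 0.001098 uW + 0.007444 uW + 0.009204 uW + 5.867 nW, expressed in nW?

23.613 nW

In nW:
  0.001098 uW = 0.001098 × 10³ nW = 1.098
  0.007444 uW = 0.007444 × 10³ nW = 7.444
  0.009204 uW = 0.009204 × 10³ nW = 9.204
  5.867 nW → 5.867
Sum: 1.098 + 7.444 + 9.204 + 5.867 = 23.613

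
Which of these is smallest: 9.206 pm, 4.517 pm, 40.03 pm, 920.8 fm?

9.206 pm = 0.000000000009206 m
4.517 pm = 0.000000000004517 m
40.03 pm = 0.00000000004003 m
920.8 fm = 0.0000000000009208 m

920.8 fm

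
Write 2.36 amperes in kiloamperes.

0.00236 kiloamperes

(no prefix) = 1e0, kilo = 1e3; factor is 1e-3.
2.36 × 1e-3 = 0.00236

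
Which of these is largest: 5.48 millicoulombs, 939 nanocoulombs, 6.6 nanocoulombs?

5.48 millicoulombs = 0.00548 coulombs
939 nanocoulombs = 0.000000939 coulombs
6.6 nanocoulombs = 0.0000000066 coulombs

5.48 millicoulombs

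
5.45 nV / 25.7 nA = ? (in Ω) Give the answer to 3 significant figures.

(5.45e-9) / (25.7e-9) = 0.21206 Ω

0.212 Ω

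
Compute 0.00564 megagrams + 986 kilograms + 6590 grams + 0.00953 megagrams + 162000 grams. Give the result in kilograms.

1169.76 kilograms

In kilograms:
  0.00564 megagrams = 0.00564 × 10³ kilograms = 5.64
  986 kilograms → 986
  6590 grams = 6590 × 10⁻³ kilograms = 6.59
  0.00953 megagrams = 0.00953 × 10³ kilograms = 9.53
  162000 grams = 162000 × 10⁻³ kilograms = 162
Sum: 5.64 + 986 + 6.59 + 9.53 + 162 = 1169.76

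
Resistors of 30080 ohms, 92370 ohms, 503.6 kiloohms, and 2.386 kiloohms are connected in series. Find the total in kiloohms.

628.436 kiloohms

In kiloohms:
  30080 ohms = 30080e-3 kiloohms = 30.08
  92370 ohms = 92370e-3 kiloohms = 92.37
  503.6 kiloohms → 503.6
  2.386 kiloohms → 2.386
Sum: 30.08 + 92.37 + 503.6 + 2.386 = 628.436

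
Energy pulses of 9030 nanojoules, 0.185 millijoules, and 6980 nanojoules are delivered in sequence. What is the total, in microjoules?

In microjoules:
  9030 nanojoules = 9030 × 10^-3 microjoules = 9.03
  0.185 millijoules = 0.185 × 10^3 microjoules = 185
  6980 nanojoules = 6980 × 10^-3 microjoules = 6.98
Sum: 9.03 + 185 + 6.98 = 201.01

201.01 microjoules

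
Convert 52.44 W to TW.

0.00000000005244 TW

(no prefix) = 1e0, tera = 1e12; factor is 1e-12.
52.44 × 1e-12 = 0.00000000005244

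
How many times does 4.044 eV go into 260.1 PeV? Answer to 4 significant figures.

64320000000000000

(260.1e15) / (4.044) = 64.318e15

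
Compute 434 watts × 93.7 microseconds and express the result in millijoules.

40.6658 millijoules

434 × 93.7e-6 = 40665.8e-6 J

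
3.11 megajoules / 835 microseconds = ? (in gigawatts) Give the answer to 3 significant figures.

3.72 gigawatts

(3.11 × 10^6) / (835 × 10^-6) = 0.0037246 × 10^12 W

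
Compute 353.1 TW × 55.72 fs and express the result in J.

19.674732 J

353.1 × 10¹² × 55.72 × 10⁻¹⁵ = 19674.732 × 10⁻³ J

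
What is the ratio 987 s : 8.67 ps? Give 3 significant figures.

(987) / (8.67e-12) = 113.8e12

114000000000000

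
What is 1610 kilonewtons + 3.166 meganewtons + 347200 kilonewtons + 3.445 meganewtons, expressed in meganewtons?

In meganewtons:
  1610 kilonewtons = 1610 × 10⁻³ meganewtons = 1.61
  3.166 meganewtons → 3.166
  347200 kilonewtons = 347200 × 10⁻³ meganewtons = 347.2
  3.445 meganewtons → 3.445
Sum: 1.61 + 3.166 + 347.2 + 3.445 = 355.421

355.421 meganewtons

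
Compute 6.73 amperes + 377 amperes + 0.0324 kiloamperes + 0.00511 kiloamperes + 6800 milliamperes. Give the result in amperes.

In amperes:
  6.73 amperes → 6.73
  377 amperes → 377
  0.0324 kiloamperes = 0.0324 × 10^3 amperes = 32.4
  0.00511 kiloamperes = 0.00511 × 10^3 amperes = 5.11
  6800 milliamperes = 6800 × 10^-3 amperes = 6.8
Sum: 6.73 + 377 + 32.4 + 5.11 + 6.8 = 428.04

428.04 amperes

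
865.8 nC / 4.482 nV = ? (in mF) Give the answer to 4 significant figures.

193200 mF

(865.8 × 10⁻⁹) / (4.482 × 10⁻⁹) = 193.173 F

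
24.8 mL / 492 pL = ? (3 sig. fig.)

(24.8 × 10⁻³) / (492 × 10⁻¹²) = 0.05041 × 10⁹

50400000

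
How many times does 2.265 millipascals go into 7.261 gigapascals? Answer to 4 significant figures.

(7.261 × 10^9) / (2.265 × 10^-3) = 3.2057 × 10^12

3206000000000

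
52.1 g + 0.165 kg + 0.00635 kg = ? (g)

223.45 g

In g:
  52.1 g → 52.1
  0.165 kg = 0.165e3 g = 165
  0.00635 kg = 0.00635e3 g = 6.35
Sum: 52.1 + 165 + 6.35 = 223.45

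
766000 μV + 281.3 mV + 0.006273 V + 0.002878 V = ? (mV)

In mV:
  766000 μV = 766000e-3 mV = 766
  281.3 mV → 281.3
  0.006273 V = 0.006273e3 mV = 6.273
  0.002878 V = 0.002878e3 mV = 2.878
Sum: 766 + 281.3 + 6.273 + 2.878 = 1056.451

1056.451 mV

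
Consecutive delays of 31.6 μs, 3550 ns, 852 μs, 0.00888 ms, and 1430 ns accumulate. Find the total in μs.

In μs:
  31.6 μs → 31.6
  3550 ns = 3550e-3 μs = 3.55
  852 μs → 852
  0.00888 ms = 0.00888e3 μs = 8.88
  1430 ns = 1430e-3 μs = 1.43
Sum: 31.6 + 3.55 + 852 + 8.88 + 1.43 = 897.46

897.46 μs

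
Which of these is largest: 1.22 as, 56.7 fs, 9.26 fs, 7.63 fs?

56.7 fs

1.22 as = 0.00000000000000000122 s
56.7 fs = 0.0000000000000567 s
9.26 fs = 0.00000000000000926 s
7.63 fs = 0.00000000000000763 s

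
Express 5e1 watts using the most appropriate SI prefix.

= 50 watts; mantissa already in [1, 1000).

50 watts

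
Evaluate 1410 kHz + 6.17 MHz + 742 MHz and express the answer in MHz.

In MHz:
  1410 kHz = 1410 × 10^-3 MHz = 1.41
  6.17 MHz → 6.17
  742 MHz → 742
Sum: 1.41 + 6.17 + 742 = 749.58

749.58 MHz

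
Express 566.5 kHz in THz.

0.0000005665 THz

kilo = 10^3, tera = 10^12; factor is 10^-9.
566.5 × 10^-9 = 0.0000005665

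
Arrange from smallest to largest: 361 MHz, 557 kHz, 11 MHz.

557 kHz < 11 MHz < 361 MHz

361 MHz = 361000000 Hz
557 kHz = 557000 Hz
11 MHz = 11000000 Hz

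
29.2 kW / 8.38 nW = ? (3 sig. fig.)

3480000000000

(29.2 × 10³) / (8.38 × 10⁻⁹) = 3.484 × 10¹²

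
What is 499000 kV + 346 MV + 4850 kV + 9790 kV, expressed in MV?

In MV:
  499000 kV = 499000 × 10⁻³ MV = 499
  346 MV → 346
  4850 kV = 4850 × 10⁻³ MV = 4.85
  9790 kV = 9790 × 10⁻³ MV = 9.79
Sum: 499 + 346 + 4.85 + 9.79 = 859.64

859.64 MV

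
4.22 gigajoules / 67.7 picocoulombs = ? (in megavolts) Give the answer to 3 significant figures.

(4.22 × 10⁹) / (67.7 × 10⁻¹²) = 0.062334 × 10²¹ V

62300000000000 megavolts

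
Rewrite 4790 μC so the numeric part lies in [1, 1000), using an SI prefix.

= 4.79 × 10⁻³ C; 10⁻³ is milli.

4.79 mC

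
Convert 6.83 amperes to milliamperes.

(no prefix) = 1e0, milli = 1e-3; factor is 1e3.
6.83 × 1e3 = 6830

6830 milliamperes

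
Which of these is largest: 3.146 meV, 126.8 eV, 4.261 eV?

126.8 eV

3.146 meV = 0.003146 eV
126.8 eV = 126.8 eV
4.261 eV = 4.261 eV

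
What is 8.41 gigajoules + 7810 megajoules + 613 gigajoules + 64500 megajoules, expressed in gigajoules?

693.72 gigajoules

In gigajoules:
  8.41 gigajoules → 8.41
  7810 megajoules = 7810 × 10^-3 gigajoules = 7.81
  613 gigajoules → 613
  64500 megajoules = 64500 × 10^-3 gigajoules = 64.5
Sum: 8.41 + 7.81 + 613 + 64.5 = 693.72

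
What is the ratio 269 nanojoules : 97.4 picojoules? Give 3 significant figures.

2760

(269e-9) / (97.4e-12) = 2.762e3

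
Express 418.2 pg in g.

0.0000000004182 g

pico = 1e-12, (no prefix) = 1e0; factor is 1e-12.
418.2 × 1e-12 = 0.0000000004182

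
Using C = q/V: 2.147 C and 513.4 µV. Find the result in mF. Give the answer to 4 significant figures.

4182000 mF

(2.147) / (513.4 × 10^-6) = 0.00418192 × 10^6 F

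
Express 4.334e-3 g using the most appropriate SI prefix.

= 4.334e-3 g; 1e-3 is milli.

4.334 mg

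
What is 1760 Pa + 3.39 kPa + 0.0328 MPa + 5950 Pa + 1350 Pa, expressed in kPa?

45.25 kPa

In kPa:
  1760 Pa = 1760 × 10^-3 kPa = 1.76
  3.39 kPa → 3.39
  0.0328 MPa = 0.0328 × 10^3 kPa = 32.8
  5950 Pa = 5950 × 10^-3 kPa = 5.95
  1350 Pa = 1350 × 10^-3 kPa = 1.35
Sum: 1.76 + 3.39 + 32.8 + 5.95 + 1.35 = 45.25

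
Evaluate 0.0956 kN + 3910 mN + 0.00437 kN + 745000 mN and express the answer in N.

848.88 N

In N:
  0.0956 kN = 0.0956 × 10^3 N = 95.6
  3910 mN = 3910 × 10^-3 N = 3.91
  0.00437 kN = 0.00437 × 10^3 N = 4.37
  745000 mN = 745000 × 10^-3 N = 745
Sum: 95.6 + 3.91 + 4.37 + 745 = 848.88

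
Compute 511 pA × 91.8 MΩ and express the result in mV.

511e-12 × 91.8e6 = 46909.8e-6 V

46.9098 mV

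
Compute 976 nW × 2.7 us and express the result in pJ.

2.6352 pJ

976 × 10⁻⁹ × 2.7 × 10⁻⁶ = 2635.2 × 10⁻¹⁵ J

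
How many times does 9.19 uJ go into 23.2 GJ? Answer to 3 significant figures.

2520000000000000

(23.2 × 10⁹) / (9.19 × 10⁻⁶) = 2.524 × 10¹⁵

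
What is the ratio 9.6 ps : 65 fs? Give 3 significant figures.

148

(9.6e-12) / (65e-15) = 0.1477e3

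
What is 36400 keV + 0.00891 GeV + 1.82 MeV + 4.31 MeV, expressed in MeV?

51.44 MeV

In MeV:
  36400 keV = 36400e-3 MeV = 36.4
  0.00891 GeV = 0.00891e3 MeV = 8.91
  1.82 MeV → 1.82
  4.31 MeV → 4.31
Sum: 36.4 + 8.91 + 1.82 + 4.31 = 51.44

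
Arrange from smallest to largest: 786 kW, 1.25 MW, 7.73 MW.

786 kW < 1.25 MW < 7.73 MW

786 kW = 786000 W
1.25 MW = 1250000 W
7.73 MW = 7730000 W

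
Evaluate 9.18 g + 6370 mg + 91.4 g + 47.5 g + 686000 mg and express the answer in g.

840.45 g

In g:
  9.18 g → 9.18
  6370 mg = 6370 × 10^-3 g = 6.37
  91.4 g → 91.4
  47.5 g → 47.5
  686000 mg = 686000 × 10^-3 g = 686
Sum: 9.18 + 6.37 + 91.4 + 47.5 + 686 = 840.45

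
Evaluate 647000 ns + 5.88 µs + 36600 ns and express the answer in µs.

In µs:
  647000 ns = 647000e-3 µs = 647
  5.88 µs → 5.88
  36600 ns = 36600e-3 µs = 36.6
Sum: 647 + 5.88 + 36.6 = 689.48

689.48 µs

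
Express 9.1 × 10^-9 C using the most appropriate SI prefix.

= 9.1 × 10^-9 C; 10^-9 is nano.

9.1 nC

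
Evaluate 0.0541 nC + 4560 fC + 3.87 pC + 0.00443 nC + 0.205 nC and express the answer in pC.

In pC:
  0.0541 nC = 0.0541 × 10^3 pC = 54.1
  4560 fC = 4560 × 10^-3 pC = 4.56
  3.87 pC → 3.87
  0.00443 nC = 0.00443 × 10^3 pC = 4.43
  0.205 nC = 0.205 × 10^3 pC = 205
Sum: 54.1 + 4.56 + 3.87 + 4.43 + 205 = 271.96

271.96 pC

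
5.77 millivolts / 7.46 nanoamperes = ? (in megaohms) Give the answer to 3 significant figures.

0.773 megaohms

(5.77e-3) / (7.46e-9) = 0.77346e6 Ω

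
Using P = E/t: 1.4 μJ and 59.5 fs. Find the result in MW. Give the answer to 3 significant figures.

23.5 MW

(1.4 × 10⁻⁶) / (59.5 × 10⁻¹⁵) = 0.023529 × 10⁹ W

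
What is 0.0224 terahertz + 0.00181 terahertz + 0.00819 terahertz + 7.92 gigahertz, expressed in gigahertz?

40.32 gigahertz

In gigahertz:
  0.0224 terahertz = 0.0224 × 10^3 gigahertz = 22.4
  0.00181 terahertz = 0.00181 × 10^3 gigahertz = 1.81
  0.00819 terahertz = 0.00819 × 10^3 gigahertz = 8.19
  7.92 gigahertz → 7.92
Sum: 22.4 + 1.81 + 8.19 + 7.92 = 40.32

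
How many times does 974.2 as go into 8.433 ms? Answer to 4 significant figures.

(8.433 × 10⁻³) / (974.2 × 10⁻¹⁸) = 0.0086563 × 10¹⁵

8656000000000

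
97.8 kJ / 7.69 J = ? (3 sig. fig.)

(97.8 × 10^3) / (7.69) = 12.72 × 10^3

12700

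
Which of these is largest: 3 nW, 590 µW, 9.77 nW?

3 nW = 0.000000003 W
590 µW = 0.00059 W
9.77 nW = 0.00000000977 W

590 µW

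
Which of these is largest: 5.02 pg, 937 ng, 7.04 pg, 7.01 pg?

937 ng

5.02 pg = 0.00000000000502 g
937 ng = 0.000000937 g
7.04 pg = 0.00000000000704 g
7.01 pg = 0.00000000000701 g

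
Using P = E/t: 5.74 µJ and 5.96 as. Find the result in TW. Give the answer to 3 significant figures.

(5.74 × 10^-6) / (5.96 × 10^-18) = 0.96309 × 10^12 W

0.963 TW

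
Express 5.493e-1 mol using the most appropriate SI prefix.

= 549.3e-3 mol; 1e-3 is milli.

549.3 mmol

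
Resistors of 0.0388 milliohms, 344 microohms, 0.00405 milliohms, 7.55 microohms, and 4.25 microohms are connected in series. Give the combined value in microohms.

398.65 microohms

In microohms:
  0.0388 milliohms = 0.0388 × 10³ microohms = 38.8
  344 microohms → 344
  0.00405 milliohms = 0.00405 × 10³ microohms = 4.05
  7.55 microohms → 7.55
  4.25 microohms → 4.25
Sum: 38.8 + 344 + 4.05 + 7.55 + 4.25 = 398.65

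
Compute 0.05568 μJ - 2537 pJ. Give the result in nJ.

53.143 nJ

In nJ:
  0.05568 μJ = 0.05568e3 nJ = 55.68
  2537 pJ = 2537e-3 nJ = 2.537
Difference: 55.68 - 2.537 = 53.143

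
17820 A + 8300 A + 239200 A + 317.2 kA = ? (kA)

582.52 kA

In kA:
  17820 A = 17820 × 10^-3 kA = 17.82
  8300 A = 8300 × 10^-3 kA = 8.3
  239200 A = 239200 × 10^-3 kA = 239.2
  317.2 kA → 317.2
Sum: 17.82 + 8.3 + 239.2 + 317.2 = 582.52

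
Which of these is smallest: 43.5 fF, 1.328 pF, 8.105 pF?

43.5 fF

43.5 fF = 0.0000000000000435 F
1.328 pF = 0.000000000001328 F
8.105 pF = 0.000000000008105 F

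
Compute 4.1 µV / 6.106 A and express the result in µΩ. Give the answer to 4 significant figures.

0.6715 µΩ

(4.1e-6) / (6.106) = 0.671471e-6 Ω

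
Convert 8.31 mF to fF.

milli = 1e-3, femto = 1e-15; factor is 1e12.
8.31 × 1e12 = 8310000000000

8310000000000 fF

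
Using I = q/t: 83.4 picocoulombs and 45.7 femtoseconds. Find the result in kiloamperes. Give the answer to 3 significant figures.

1.82 kiloamperes

(83.4e-12) / (45.7e-15) = 1.8249e3 A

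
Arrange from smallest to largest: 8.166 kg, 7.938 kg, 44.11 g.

44.11 g < 7.938 kg < 8.166 kg

8.166 kg = 8166 g
7.938 kg = 7938 g
44.11 g = 44.11 g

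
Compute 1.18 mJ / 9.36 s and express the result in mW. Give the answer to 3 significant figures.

0.126 mW

(1.18 × 10^-3) / (9.36) = 0.12607 × 10^-3 W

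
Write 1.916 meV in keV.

milli = 10^-3, kilo = 10^3; factor is 10^-6.
1.916 × 10^-6 = 0.000001916

0.000001916 keV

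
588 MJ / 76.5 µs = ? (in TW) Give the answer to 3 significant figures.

(588 × 10⁶) / (76.5 × 10⁻⁶) = 7.6863 × 10¹² W

7.69 TW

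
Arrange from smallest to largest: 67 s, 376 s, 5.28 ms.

5.28 ms < 67 s < 376 s

67 s = 67 s
376 s = 376 s
5.28 ms = 0.00528 s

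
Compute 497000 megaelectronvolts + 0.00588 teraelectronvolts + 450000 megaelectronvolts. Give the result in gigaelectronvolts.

In gigaelectronvolts:
  497000 megaelectronvolts = 497000e-3 gigaelectronvolts = 497
  0.00588 teraelectronvolts = 0.00588e3 gigaelectronvolts = 5.88
  450000 megaelectronvolts = 450000e-3 gigaelectronvolts = 450
Sum: 497 + 5.88 + 450 = 952.88

952.88 gigaelectronvolts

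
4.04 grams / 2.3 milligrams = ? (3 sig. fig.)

1760

(4.04) / (2.3 × 10⁻³) = 1.757 × 10³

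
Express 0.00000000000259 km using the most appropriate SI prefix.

2.59 nm

= 2.59 × 10⁻⁹ m; 10⁻⁹ is nano.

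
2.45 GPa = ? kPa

2450000 kPa

giga = 1e9, kilo = 1e3; factor is 1e6.
2.45 × 1e6 = 2450000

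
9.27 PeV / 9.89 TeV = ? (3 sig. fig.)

937

(9.27 × 10¹⁵) / (9.89 × 10¹²) = 0.9373 × 10³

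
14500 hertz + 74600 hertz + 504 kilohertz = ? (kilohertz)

593.1 kilohertz

In kilohertz:
  14500 hertz = 14500e-3 kilohertz = 14.5
  74600 hertz = 74600e-3 kilohertz = 74.6
  504 kilohertz → 504
Sum: 14.5 + 74.6 + 504 = 593.1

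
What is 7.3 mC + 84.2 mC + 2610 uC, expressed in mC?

94.11 mC

In mC:
  7.3 mC → 7.3
  84.2 mC → 84.2
  2610 uC = 2610 × 10^-3 mC = 2.61
Sum: 7.3 + 84.2 + 2.61 = 94.11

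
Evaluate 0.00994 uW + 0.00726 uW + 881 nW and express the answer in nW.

In nW:
  0.00994 uW = 0.00994e3 nW = 9.94
  0.00726 uW = 0.00726e3 nW = 7.26
  881 nW → 881
Sum: 9.94 + 7.26 + 881 = 898.2

898.2 nW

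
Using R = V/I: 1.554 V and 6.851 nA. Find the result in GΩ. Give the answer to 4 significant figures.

(1.554) / (6.851 × 10⁻⁹) = 0.226828 × 10⁹ Ω

0.2268 GΩ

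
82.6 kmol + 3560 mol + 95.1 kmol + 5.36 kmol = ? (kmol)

In kmol:
  82.6 kmol → 82.6
  3560 mol = 3560e-3 kmol = 3.56
  95.1 kmol → 95.1
  5.36 kmol → 5.36
Sum: 82.6 + 3.56 + 95.1 + 5.36 = 186.62

186.62 kmol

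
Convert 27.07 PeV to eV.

27070000000000000 eV

peta = 10¹⁵, (no prefix) = 10⁰; factor is 10¹⁵.
27.07 × 10¹⁵ = 27070000000000000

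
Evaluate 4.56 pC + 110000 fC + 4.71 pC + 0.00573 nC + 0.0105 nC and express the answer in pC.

135.5 pC

In pC:
  4.56 pC → 4.56
  110000 fC = 110000 × 10^-3 pC = 110
  4.71 pC → 4.71
  0.00573 nC = 0.00573 × 10^3 pC = 5.73
  0.0105 nC = 0.0105 × 10^3 pC = 10.5
Sum: 4.56 + 110 + 4.71 + 5.73 + 10.5 = 135.5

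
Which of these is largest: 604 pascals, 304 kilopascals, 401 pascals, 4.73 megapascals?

4.73 megapascals

604 pascals = 604 pascals
304 kilopascals = 304000 pascals
401 pascals = 401 pascals
4.73 megapascals = 4730000 pascals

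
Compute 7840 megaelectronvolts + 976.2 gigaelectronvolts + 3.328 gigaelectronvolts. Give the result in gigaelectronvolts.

In gigaelectronvolts:
  7840 megaelectronvolts = 7840e-3 gigaelectronvolts = 7.84
  976.2 gigaelectronvolts → 976.2
  3.328 gigaelectronvolts → 3.328
Sum: 7.84 + 976.2 + 3.328 = 987.368

987.368 gigaelectronvolts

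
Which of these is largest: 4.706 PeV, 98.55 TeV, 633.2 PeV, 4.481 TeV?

633.2 PeV

4.706 PeV = 4706000000000000 eV
98.55 TeV = 98550000000000 eV
633.2 PeV = 633200000000000000 eV
4.481 TeV = 4481000000000 eV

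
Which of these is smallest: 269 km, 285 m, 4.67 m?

4.67 m

269 km = 269000 m
285 m = 285 m
4.67 m = 4.67 m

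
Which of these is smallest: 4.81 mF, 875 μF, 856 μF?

856 μF

4.81 mF = 0.00481 F
875 μF = 0.000875 F
856 μF = 0.000856 F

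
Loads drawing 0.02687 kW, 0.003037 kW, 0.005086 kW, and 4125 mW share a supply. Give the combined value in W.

39.118 W

In W:
  0.02687 kW = 0.02687 × 10³ W = 26.87
  0.003037 kW = 0.003037 × 10³ W = 3.037
  0.005086 kW = 0.005086 × 10³ W = 5.086
  4125 mW = 4125 × 10⁻³ W = 4.125
Sum: 26.87 + 3.037 + 5.086 + 4.125 = 39.118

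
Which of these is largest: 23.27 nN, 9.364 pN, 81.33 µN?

23.27 nN = 0.00000002327 N
9.364 pN = 0.000000000009364 N
81.33 µN = 0.00008133 N

81.33 µN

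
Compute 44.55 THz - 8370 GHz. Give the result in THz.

36.18 THz

In THz:
  44.55 THz → 44.55
  8370 GHz = 8370e-3 THz = 8.37
Difference: 44.55 - 8.37 = 36.18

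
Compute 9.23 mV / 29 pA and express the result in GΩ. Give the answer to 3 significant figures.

(9.23 × 10⁻³) / (29 × 10⁻¹²) = 0.31828 × 10⁹ Ω

0.318 GΩ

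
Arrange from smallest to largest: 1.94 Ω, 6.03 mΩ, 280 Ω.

1.94 Ω = 1.94 Ω
6.03 mΩ = 0.00603 Ω
280 Ω = 280 Ω

6.03 mΩ < 1.94 Ω < 280 Ω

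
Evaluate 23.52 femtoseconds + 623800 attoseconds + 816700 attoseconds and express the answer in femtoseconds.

In femtoseconds:
  23.52 femtoseconds → 23.52
  623800 attoseconds = 623800 × 10⁻³ femtoseconds = 623.8
  816700 attoseconds = 816700 × 10⁻³ femtoseconds = 816.7
Sum: 23.52 + 623.8 + 816.7 = 1464.02

1464.02 femtoseconds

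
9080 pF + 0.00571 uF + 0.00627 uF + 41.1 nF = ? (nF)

In nF:
  9080 pF = 9080 × 10⁻³ nF = 9.08
  0.00571 uF = 0.00571 × 10³ nF = 5.71
  0.00627 uF = 0.00627 × 10³ nF = 6.27
  41.1 nF → 41.1
Sum: 9.08 + 5.71 + 6.27 + 41.1 = 62.16

62.16 nF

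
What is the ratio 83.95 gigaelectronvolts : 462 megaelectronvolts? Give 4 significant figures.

181.7

(83.95 × 10⁹) / (462 × 10⁶) = 0.18171 × 10³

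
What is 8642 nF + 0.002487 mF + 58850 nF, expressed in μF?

69.979 μF

In μF:
  8642 nF = 8642 × 10⁻³ μF = 8.642
  0.002487 mF = 0.002487 × 10³ μF = 2.487
  58850 nF = 58850 × 10⁻³ μF = 58.85
Sum: 8.642 + 2.487 + 58.85 = 69.979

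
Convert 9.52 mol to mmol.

9520 mmol

(no prefix) = 10⁰, milli = 10⁻³; factor is 10³.
9.52 × 10³ = 9520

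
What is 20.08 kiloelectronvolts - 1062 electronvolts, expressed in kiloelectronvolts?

In kiloelectronvolts:
  20.08 kiloelectronvolts → 20.08
  1062 electronvolts = 1062 × 10^-3 kiloelectronvolts = 1.062
Difference: 20.08 - 1.062 = 19.018

19.018 kiloelectronvolts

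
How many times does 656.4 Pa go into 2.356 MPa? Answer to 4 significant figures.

3589

(2.356 × 10⁶) / (656.4) = 0.0035893 × 10⁶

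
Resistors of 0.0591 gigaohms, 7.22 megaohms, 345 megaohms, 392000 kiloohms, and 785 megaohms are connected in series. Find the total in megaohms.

In megaohms:
  0.0591 gigaohms = 0.0591e3 megaohms = 59.1
  7.22 megaohms → 7.22
  345 megaohms → 345
  392000 kiloohms = 392000e-3 megaohms = 392
  785 megaohms → 785
Sum: 59.1 + 7.22 + 345 + 392 + 785 = 1588.32

1588.32 megaohms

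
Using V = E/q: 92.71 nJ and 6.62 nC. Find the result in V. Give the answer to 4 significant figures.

(92.71 × 10⁻⁹) / (6.62 × 10⁻⁹) = 14.0045 V

14.00 V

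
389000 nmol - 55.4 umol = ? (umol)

In umol:
  389000 nmol = 389000 × 10⁻³ umol = 389
  55.4 umol → 55.4
Difference: 389 - 55.4 = 333.6

333.6 umol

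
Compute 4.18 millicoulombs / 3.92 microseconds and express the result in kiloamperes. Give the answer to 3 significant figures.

(4.18 × 10^-3) / (3.92 × 10^-6) = 1.0663 × 10^3 A

1.07 kiloamperes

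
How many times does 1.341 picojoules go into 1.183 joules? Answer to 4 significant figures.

(1.183) / (1.341 × 10⁻¹²) = 0.88218 × 10¹²

882200000000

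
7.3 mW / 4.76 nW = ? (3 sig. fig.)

(7.3e-3) / (4.76e-9) = 1.534e6

1530000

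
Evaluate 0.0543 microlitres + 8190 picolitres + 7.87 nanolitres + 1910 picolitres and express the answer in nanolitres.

In nanolitres:
  0.0543 microlitres = 0.0543 × 10^3 nanolitres = 54.3
  8190 picolitres = 8190 × 10^-3 nanolitres = 8.19
  7.87 nanolitres → 7.87
  1910 picolitres = 1910 × 10^-3 nanolitres = 1.91
Sum: 54.3 + 8.19 + 7.87 + 1.91 = 72.27

72.27 nanolitres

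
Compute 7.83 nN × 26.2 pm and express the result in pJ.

0.000000205146 pJ

7.83e-9 × 26.2e-12 = 205.146e-21 J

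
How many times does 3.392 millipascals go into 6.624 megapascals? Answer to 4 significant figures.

1953000000

(6.624 × 10⁶) / (3.392 × 10⁻³) = 1.9528 × 10⁹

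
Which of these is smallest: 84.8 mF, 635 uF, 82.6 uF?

84.8 mF = 0.0848 F
635 uF = 0.000635 F
82.6 uF = 0.0000826 F

82.6 uF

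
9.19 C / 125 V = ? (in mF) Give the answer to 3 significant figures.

(9.19) / (125) = 0.07352 F

73.5 mF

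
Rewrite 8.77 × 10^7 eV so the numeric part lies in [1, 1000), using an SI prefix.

= 87.7 × 10^6 eV; 10^6 is mega.

87.7 MeV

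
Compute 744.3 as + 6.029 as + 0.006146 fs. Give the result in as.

In as:
  744.3 as → 744.3
  6.029 as → 6.029
  0.006146 fs = 0.006146 × 10³ as = 6.146
Sum: 744.3 + 6.029 + 6.146 = 756.475

756.475 as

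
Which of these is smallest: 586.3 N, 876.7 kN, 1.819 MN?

586.3 N

586.3 N = 586.3 N
876.7 kN = 876700 N
1.819 MN = 1819000 N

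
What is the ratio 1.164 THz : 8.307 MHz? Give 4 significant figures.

(1.164 × 10¹²) / (8.307 × 10⁶) = 0.14012 × 10⁶

140100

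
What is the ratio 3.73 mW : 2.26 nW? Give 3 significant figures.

1650000

(3.73 × 10⁻³) / (2.26 × 10⁻⁹) = 1.65 × 10⁶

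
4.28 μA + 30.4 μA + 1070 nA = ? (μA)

In μA:
  4.28 μA → 4.28
  30.4 μA → 30.4
  1070 nA = 1070e-3 μA = 1.07
Sum: 4.28 + 30.4 + 1.07 = 35.75

35.75 μA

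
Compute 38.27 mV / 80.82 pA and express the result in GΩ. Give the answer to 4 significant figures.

(38.27 × 10⁻³) / (80.82 × 10⁻¹²) = 0.473521 × 10⁹ Ω

0.4735 GΩ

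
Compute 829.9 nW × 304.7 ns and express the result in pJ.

0.25287053 pJ

829.9e-9 × 304.7e-9 = 252870.53e-18 J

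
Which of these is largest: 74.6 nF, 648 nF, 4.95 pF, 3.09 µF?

74.6 nF = 0.0000000746 F
648 nF = 0.000000648 F
4.95 pF = 0.00000000000495 F
3.09 µF = 0.00000309 F

3.09 µF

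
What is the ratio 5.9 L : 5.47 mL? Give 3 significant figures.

(5.9) / (5.47 × 10⁻³) = 1.079 × 10³

1080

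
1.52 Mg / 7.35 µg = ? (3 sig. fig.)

207000000000

(1.52 × 10⁶) / (7.35 × 10⁻⁶) = 0.2068 × 10¹²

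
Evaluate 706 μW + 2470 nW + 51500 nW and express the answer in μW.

In μW:
  706 μW → 706
  2470 nW = 2470e-3 μW = 2.47
  51500 nW = 51500e-3 μW = 51.5
Sum: 706 + 2.47 + 51.5 = 759.97

759.97 μW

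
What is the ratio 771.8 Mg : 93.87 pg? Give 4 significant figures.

(771.8e6) / (93.87e-12) = 8.222e18

8222000000000000000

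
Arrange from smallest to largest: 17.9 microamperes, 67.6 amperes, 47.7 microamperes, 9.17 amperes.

17.9 microamperes < 47.7 microamperes < 9.17 amperes < 67.6 amperes

17.9 microamperes = 0.0000179 amperes
67.6 amperes = 67.6 amperes
47.7 microamperes = 0.0000477 amperes
9.17 amperes = 9.17 amperes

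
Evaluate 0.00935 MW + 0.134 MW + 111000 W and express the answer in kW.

In kW:
  0.00935 MW = 0.00935e3 kW = 9.35
  0.134 MW = 0.134e3 kW = 134
  111000 W = 111000e-3 kW = 111
Sum: 9.35 + 134 + 111 = 254.35

254.35 kW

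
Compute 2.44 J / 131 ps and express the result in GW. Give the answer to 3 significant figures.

(2.44) / (131 × 10⁻¹²) = 0.018626 × 10¹² W

18.6 GW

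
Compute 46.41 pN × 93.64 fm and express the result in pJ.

0.0000000000043458324 pJ

46.41 × 10^-12 × 93.64 × 10^-15 = 4345.8324 × 10^-27 J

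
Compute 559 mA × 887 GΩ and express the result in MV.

495833 MV

559 × 10^-3 × 887 × 10^9 = 495833 × 10^6 V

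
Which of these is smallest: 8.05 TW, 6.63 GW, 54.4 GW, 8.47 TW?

8.05 TW = 8050000000000 W
6.63 GW = 6630000000 W
54.4 GW = 54400000000 W
8.47 TW = 8470000000000 W

6.63 GW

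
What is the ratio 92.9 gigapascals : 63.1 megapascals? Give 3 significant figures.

1470

(92.9 × 10^9) / (63.1 × 10^6) = 1.472 × 10^3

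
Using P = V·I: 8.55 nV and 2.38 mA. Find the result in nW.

0.020349 nW

8.55 × 10^-9 × 2.38 × 10^-3 = 20.349 × 10^-12 W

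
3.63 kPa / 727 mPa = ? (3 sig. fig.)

4990

(3.63e3) / (727e-3) = 0.004993e6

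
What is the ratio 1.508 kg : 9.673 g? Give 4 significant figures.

155.9

(1.508e3) / (9.673) = 0.1559e3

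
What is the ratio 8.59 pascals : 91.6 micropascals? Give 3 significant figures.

(8.59) / (91.6 × 10⁻⁶) = 0.09378 × 10⁶

93800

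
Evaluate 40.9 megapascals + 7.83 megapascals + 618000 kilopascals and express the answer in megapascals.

666.73 megapascals

In megapascals:
  40.9 megapascals → 40.9
  7.83 megapascals → 7.83
  618000 kilopascals = 618000 × 10^-3 megapascals = 618
Sum: 40.9 + 7.83 + 618 = 666.73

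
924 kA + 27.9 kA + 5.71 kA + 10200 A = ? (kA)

In kA:
  924 kA → 924
  27.9 kA → 27.9
  5.71 kA → 5.71
  10200 A = 10200e-3 kA = 10.2
Sum: 924 + 27.9 + 5.71 + 10.2 = 967.81

967.81 kA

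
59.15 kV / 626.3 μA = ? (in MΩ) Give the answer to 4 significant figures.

(59.15 × 10^3) / (626.3 × 10^-6) = 0.0944436 × 10^9 Ω

94.44 MΩ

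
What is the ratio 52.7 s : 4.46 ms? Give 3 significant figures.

11800

(52.7) / (4.46 × 10⁻³) = 11.82 × 10³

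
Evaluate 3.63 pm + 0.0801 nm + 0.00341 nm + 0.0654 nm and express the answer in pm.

152.54 pm

In pm:
  3.63 pm → 3.63
  0.0801 nm = 0.0801 × 10³ pm = 80.1
  0.00341 nm = 0.00341 × 10³ pm = 3.41
  0.0654 nm = 0.0654 × 10³ pm = 65.4
Sum: 3.63 + 80.1 + 3.41 + 65.4 = 152.54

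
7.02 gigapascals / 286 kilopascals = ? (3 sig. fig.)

24500

(7.02e9) / (286e3) = 0.02455e6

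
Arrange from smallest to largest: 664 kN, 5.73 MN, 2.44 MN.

664 kN = 664000 N
5.73 MN = 5730000 N
2.44 MN = 2440000 N

664 kN < 2.44 MN < 5.73 MN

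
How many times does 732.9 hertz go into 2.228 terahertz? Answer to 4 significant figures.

(2.228 × 10^12) / (732.9) = 0.00304 × 10^12

3040000000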